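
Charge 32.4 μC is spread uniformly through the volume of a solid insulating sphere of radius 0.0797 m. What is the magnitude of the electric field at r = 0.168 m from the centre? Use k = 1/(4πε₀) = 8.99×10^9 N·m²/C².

E = 1.03e7 N/C

Symmetry ⇒ E = E(r) r̂. Gaussian sphere of radius r = 0.168 m (r > R, so the entire charge is enclosed).
Q_enc = 32.4 μC = 3.24×10^-5 C.
Since E is radial and uniform over the Gaussian sphere, Φ = E·4πr² = Q_enc/ε₀.
E = k|Q_enc|/r² = (8.99×10^9)(3.24×10^-5)/(0.168)² = 1.03e7 N/C.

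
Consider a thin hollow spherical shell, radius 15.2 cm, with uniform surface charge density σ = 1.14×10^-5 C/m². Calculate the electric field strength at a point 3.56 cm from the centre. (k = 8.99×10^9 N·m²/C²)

E = 0

By spherical symmetry E is radial; choose a Gaussian sphere of radius r = 3.56 cm (inside the shell, r < 15.2 cm).
No charge lies within this surface, so Q_enc = 0 and Gauss's law gives E·4πr² = 0 ⇒ E = 0.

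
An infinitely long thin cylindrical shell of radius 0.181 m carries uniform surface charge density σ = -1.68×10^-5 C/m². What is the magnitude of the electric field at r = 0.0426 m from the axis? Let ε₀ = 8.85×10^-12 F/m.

|E| = 0 N/C

By cylindrical symmetry E is radial; use a coaxial Gaussian cylinder of radius 0.0426 m and length L (r < 0.181 m, inside the shell).
All the surface charge lies outside this cylinder: Q_enc = 0, hence E = 0.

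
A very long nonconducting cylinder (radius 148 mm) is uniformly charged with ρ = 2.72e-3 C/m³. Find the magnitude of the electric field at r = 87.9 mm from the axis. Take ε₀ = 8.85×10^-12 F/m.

Coaxial Gaussian cylinder, radius r = 87.9 mm, length L (r < R).
Charge inside radius r per length L is ρ·πr²·L, so λ_enc = ρπr² = 6.602×10^-5 C/m.
By Gauss's law (flux through the curved wall only), E·2πrL = λ_enc L/ε₀.
E = |λ_enc|/(2πε₀r) = (6.602e-5)/(2π·8.85×10^-12·0.0879) = 1.35e7 N/C.

E = 1.35×10^7 V/m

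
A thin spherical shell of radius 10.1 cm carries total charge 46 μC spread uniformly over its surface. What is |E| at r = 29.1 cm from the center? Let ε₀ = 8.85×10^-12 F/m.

Use a concentric Gaussian sphere at r = 29.1 cm (r > 10.1 cm).
The entire shell is enclosed: Q_enc = 4.60e-5 C.
Applying ∮E·dA = Q_enc/ε₀ with Φ = E(4πr²):
E = |Q_enc|/(4πε₀r²) = (4.60e-5)/(4π·8.85×10^-12·(0.291)²) = 4.88e6 N/C.

E ≈ 4.88×10^6 N/C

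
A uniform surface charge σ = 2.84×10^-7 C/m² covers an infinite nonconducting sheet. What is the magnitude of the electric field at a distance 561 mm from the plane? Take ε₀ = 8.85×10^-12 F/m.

E = 1.60×10^4 V/m

By planar symmetry E is perpendicular to the sheet and uniform; use a Gaussian pillbox with flat faces of area A on each side of the sheet.
Only the two end caps contribute flux: Φ = 2EA. With Q_enc = σA, Gauss's law gives E = |σ|/(2ε₀).
E = |σ|/(2ε₀) = (2.84e-7)/(2·8.85×10^-12) = 1.60×10^4 N/C.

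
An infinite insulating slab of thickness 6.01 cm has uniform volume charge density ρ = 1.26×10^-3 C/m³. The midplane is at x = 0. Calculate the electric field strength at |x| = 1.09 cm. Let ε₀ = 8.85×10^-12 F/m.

E = 1.55×10^6 V/m

By symmetry E is perpendicular to the slab. A Gaussian pillbox from −1.09 cm to +1.09 cm (face area A) lies entirely within the slab.
Q_enc = ρ·(2x)·A and flux = 2EA, so 2EA = 2ρxA/ε₀ ⇒ E = |ρ|x/ε₀.
E = (1.26×10^-3)(0.0109)/(8.85×10^-12) = 1.55e6 N/C.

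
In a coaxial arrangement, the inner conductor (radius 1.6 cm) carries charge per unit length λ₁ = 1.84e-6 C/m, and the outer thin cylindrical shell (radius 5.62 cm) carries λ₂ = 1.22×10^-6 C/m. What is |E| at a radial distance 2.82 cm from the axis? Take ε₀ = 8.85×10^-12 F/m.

E ≈ 1.17e6 N/C

Coaxial Gaussian cylinder, radius r = 2.82 cm, length L (between the conductors, 1.6 cm < r < 5.62 cm).
The shell at 5.62 cm lies outside the Gaussian surface, so λ_enc = λ₁ = 1.84e-6 C/m.
By Gauss's law (flux through the curved wall only), E·2πrL = λ_enc L/ε₀.
E = |λ_enc|/(2πε₀r) = (1.84e-6)/(2π·8.85×10^-12·0.0282) = 1.17e6 N/C.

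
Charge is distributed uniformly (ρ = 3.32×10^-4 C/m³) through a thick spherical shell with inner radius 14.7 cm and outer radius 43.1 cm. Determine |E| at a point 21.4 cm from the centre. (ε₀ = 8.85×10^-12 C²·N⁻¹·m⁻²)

E ≈ 1.81×10^6 N/C

Symmetry ⇒ E = E(r) r̂. Gaussian sphere of radius r = 21.4 cm (within the shell material, 14.7 cm < r < 43.1 cm).
Only the shell between 14.7 cm and r is enclosed: Q_enc = ρ·(4π/3)(r³ − a³) = (3.32e-4)·(4π/3)·((0.214)³ − (0.147)³) = 9.212×10^-6 C.
By Gauss's law, ∮E·dA = E·4πr² = Q_enc/ε₀.
E = |Q_enc|/(4πε₀r²) = (9.212×10^-6)/(4π·8.85×10^-12·(0.214)²) = 1.81×10^6 N/C.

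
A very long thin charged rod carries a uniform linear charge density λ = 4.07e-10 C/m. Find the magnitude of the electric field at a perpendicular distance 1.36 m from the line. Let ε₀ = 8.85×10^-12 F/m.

|E| = 5.38 N/C

By cylindrical symmetry E is radial; use a coaxial Gaussian cylinder of radius 1.36 m and length L.
Q_enc = λL, so λ_enc = 4.07×10^-10 C/m.
Since E is radial and uniform over the curved surface, Φ = E·2πrL = Q_enc/ε₀ = λ_enc L/ε₀.
E = |λ_enc|/(2πε₀r) = (4.07e-10)/(2π·8.85×10^-12·1.36) = 5.38 N/C.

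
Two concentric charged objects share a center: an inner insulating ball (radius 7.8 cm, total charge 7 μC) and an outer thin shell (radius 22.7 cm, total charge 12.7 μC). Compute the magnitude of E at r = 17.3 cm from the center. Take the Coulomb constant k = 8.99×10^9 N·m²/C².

Symmetry ⇒ E = E(r) r̂. Gaussian sphere of radius r = 17.3 cm (between the bodies, 7.8 cm < r < 22.7 cm).
Only the inner charge is enclosed; the outer shell contributes nothing inside itself. Q_enc = 7 μC = 7.00×10^-6 C.
Since E is radial and uniform over the Gaussian sphere, Φ = E·4πr² = Q_enc/ε₀.
E = k|Q_enc|/r² = (8.99×10^9)(7.00e-6)/(0.173)² = 2.10×10^6 N/C.

E = 2.10e6 N/C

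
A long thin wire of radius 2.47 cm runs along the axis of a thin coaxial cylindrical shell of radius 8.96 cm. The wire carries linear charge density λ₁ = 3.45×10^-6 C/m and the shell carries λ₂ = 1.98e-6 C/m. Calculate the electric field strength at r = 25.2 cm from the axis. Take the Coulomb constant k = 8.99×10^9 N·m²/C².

E = 3.87×10^5 N/C

Take a coaxial cylindrical Gaussian surface of radius r = 25.2 cm and length L (r > 8.96 cm, enclosing both).
λ_enc = λ₁ + λ₂ = (3.45×10^-6) + (1.98×10^-6) = 5.43×10^-6 C/m.
Applying ∮E·dA = Q_enc/ε₀ with the end caps contributing no flux:
E = 2k|λ_enc|/r = 2(8.99×10^9)(5.43×10^-6)/(0.252) = 3.87×10^5 N/C.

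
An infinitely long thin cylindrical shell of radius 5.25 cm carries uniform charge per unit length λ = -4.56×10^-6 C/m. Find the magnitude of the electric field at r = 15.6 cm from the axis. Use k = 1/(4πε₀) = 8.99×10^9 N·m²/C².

|E| = 5.26×10^5 N/C

Take a coaxial cylindrical Gaussian surface of radius r = 15.6 cm and length L (r > 5.25 cm).
The full line charge is enclosed: λ_enc = -4.56×10^-6 C/m.
Gauss's law: E·2πrL = λ_enc L/ε₀.
E = 2k|λ_enc|/r = 2(8.99×10^9)(4.56×10^-6)/(0.156) = 5.26×10^5 N/C.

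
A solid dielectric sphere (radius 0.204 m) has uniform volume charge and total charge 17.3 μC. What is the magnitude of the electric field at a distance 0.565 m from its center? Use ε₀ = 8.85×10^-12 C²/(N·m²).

Use a concentric Gaussian sphere at r = 0.565 m (r > R, so the entire charge is enclosed).
Q_enc = 17.3 μC = 1.73e-5 C.
Since E is radial and uniform over the Gaussian sphere, Φ = E·4πr² = Q_enc/ε₀.
E = |Q_enc|/(4πε₀r²) = (1.73×10^-5)/(4π·8.85×10^-12·(0.565)²) = 4.87×10^5 N/C.

E ≈ 4.87e5 N/C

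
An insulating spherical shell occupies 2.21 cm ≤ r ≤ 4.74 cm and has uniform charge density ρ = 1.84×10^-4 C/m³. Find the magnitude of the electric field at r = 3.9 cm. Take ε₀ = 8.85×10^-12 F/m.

Take a concentric spherical Gaussian surface of radius r = 3.9 cm (within the shell material, 2.21 cm < r < 4.74 cm).
Enclosed charge is the volume from a to r: Q_enc = (4π/3)ρ(r³ − a³) = 3.74e-8 C.
By Gauss's law, ∮E·dA = E·4πr² = Q_enc/ε₀.
E = |Q_enc|/(4πε₀r²) = (3.74×10^-8)/(4π·8.85×10^-12·(0.039)²) = 2.21×10^5 N/C.

E = 2.21×10^5 N/C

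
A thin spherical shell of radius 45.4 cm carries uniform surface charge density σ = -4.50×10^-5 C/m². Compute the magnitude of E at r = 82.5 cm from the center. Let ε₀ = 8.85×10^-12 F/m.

E = 1.54e6 N/C

Use a concentric Gaussian sphere at r = 82.5 cm (r > 45.4 cm).
The entire shell is enclosed: Q_enc = σ·4πR² = (-4.50×10^-5)·4π·(0.454)² = -1.166e-4 C.
Applying ∮E·dA = Q_enc/ε₀ with Φ = E(4πr²):
E = |Q_enc|/(4πε₀r²) = (1.166e-4)/(4π·8.85×10^-12·(0.825)²) = 1.54×10^6 N/C.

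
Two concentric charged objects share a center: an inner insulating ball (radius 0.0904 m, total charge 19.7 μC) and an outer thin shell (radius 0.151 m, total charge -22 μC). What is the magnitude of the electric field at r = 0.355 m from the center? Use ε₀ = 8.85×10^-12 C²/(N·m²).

E ≈ 1.64×10^5 N/C

Use a concentric Gaussian sphere at r = 0.355 m (r > 0.151 m, enclosing both).
Q_enc = (19.7 μC) + (-22 μC) = -2.30×10^-6 C.
Since E is radial and uniform over the Gaussian sphere, Φ = E·4πr² = Q_enc/ε₀.
E = |Q_enc|/(4πε₀r²) = (2.30×10^-6)/(4π·8.85×10^-12·(0.355)²) = 1.64×10^5 N/C.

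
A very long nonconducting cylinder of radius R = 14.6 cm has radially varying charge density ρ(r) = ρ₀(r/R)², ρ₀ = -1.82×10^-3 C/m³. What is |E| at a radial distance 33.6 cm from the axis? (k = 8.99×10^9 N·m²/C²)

By cylindrical symmetry E is radial; use a coaxial Gaussian cylinder of radius 33.6 cm and length L (r > R, full charge per length enclosed).
λ_enc = 2π ∫₀^R ρ₀(r'/R)^2 r' dr' = 2πρ₀R²/4 = -6.094×10^-5 C/m.
By Gauss's law (flux through the curved wall only), E·2πrL = λ_enc L/ε₀.
E = 2k|λ_enc|/r = 2(8.99×10^9)(6.094×10^-5)/(0.336) = 3.26×10^6 N/C.

3.26×10^6 N/C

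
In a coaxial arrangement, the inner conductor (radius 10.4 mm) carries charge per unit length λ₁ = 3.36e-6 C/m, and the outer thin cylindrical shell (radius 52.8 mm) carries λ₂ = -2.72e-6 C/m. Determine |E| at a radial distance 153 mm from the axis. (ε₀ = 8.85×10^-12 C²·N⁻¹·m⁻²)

|E| = 7.52×10^4 N/C

Choose a coaxial cylinder of radius r = 153 mm (arbitrary length L) as the Gaussian surface (r > 52.8 mm, enclosing both).
λ_enc = λ₁ + λ₂ = (3.36×10^-6) + (-2.72×10^-6) = 6.40×10^-7 C/m.
Since E is radial and uniform over the curved surface, Φ = E·2πrL = Q_enc/ε₀ = λ_enc L/ε₀.
E = |λ_enc|/(2πε₀r) = (6.40e-7)/(2π·8.85×10^-12·0.153) = 7.52×10^4 N/C.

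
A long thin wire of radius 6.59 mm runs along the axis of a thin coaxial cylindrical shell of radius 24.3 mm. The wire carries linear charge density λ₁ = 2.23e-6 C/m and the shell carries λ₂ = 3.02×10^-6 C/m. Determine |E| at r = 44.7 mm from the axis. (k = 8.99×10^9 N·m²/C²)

By cylindrical symmetry E is radial; use a coaxial Gaussian cylinder of radius 44.7 mm and length L (r > 24.3 mm, enclosing both).
λ_enc = λ₁ + λ₂ = (2.23×10^-6) + (3.02×10^-6) = 5.25×10^-6 C/m.
By Gauss's law (flux through the curved wall only), E·2πrL = λ_enc L/ε₀.
E = 2k|λ_enc|/r = 2(8.99×10^9)(5.25×10^-6)/(0.0447) = 2.11e6 N/C.

E ≈ 2.11e6 V/m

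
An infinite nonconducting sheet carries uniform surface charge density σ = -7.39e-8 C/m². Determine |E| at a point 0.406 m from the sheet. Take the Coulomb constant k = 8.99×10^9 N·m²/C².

The symmetry is planar: E is normal to the sheet and the same magnitude on both sides. Take a pillbox straddling the sheet with end-cap area A.
Flux Φ = 2EA and Q_enc = σA, so 2EA = σA/ε₀ ⇒ E = |σ|/(2ε₀), independent of distance.
E = 2πk|σ| = 2π(8.99×10^9)(7.39×10^-8) = 4.17e3 N/C.

E = 4.17e3 N/C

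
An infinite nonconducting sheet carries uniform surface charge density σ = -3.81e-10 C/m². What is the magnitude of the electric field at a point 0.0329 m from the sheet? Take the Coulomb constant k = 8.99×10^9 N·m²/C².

21.5 N/C

Choose a cylindrical pillbox piercing the sheet, end faces (area A) parallel to it.
Flux Φ = 2EA and Q_enc = σA, so 2EA = σA/ε₀ ⇒ E = |σ|/(2ε₀), independent of distance.
E = 2πk|σ| = 2π(8.99×10^9)(3.81e-10) = 21.5 N/C.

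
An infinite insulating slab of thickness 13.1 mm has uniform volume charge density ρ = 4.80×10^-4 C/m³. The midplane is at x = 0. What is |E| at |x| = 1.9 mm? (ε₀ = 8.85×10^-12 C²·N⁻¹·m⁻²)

By symmetry E is perpendicular to the slab. A Gaussian pillbox from −1.9 mm to +1.9 mm (face area A) lies entirely within the slab.
Q_enc = ρ·(2x)·A and flux = 2EA, so 2EA = 2ρxA/ε₀ ⇒ E = |ρ|x/ε₀.
E = (4.80×10^-4)(0.0019)/(8.85×10^-12) = 1.03×10^5 N/C.

E = 1.03e5 N/C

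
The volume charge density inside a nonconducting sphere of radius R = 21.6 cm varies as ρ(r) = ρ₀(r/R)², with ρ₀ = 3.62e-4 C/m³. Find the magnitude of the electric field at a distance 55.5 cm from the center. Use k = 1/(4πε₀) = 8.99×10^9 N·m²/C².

E ≈ 2.68e5 V/m

Use a concentric Gaussian sphere at r = 55.5 cm (r > R, all charge enclosed).
Q_enc = 4π ∫₀^R ρ₀(r'/R)^2 r'² dr' = 4πρ₀R³/5 = 9.169×10^-6 C.
By Gauss's law, ∮E·dA = E·4πr² = Q_enc/ε₀.
E = k|Q_enc|/r² = (8.99×10^9)(9.169×10^-6)/(0.555)² = 2.68e5 N/C.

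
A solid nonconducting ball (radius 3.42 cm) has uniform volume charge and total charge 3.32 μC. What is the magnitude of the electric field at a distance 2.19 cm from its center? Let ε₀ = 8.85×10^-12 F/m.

E = 1.63e7 N/C

By spherical symmetry E is radial; choose a Gaussian sphere of radius r = 2.19 cm (r < R).
Only the charge within r is enclosed: Q_enc = Q·(r/R)³ = (3.32 μC)·(2.19 cm/3.42 cm)³ = 8.718×10^-7 C.
By Gauss's law, ∮E·dA = E·4πr² = Q_enc/ε₀.
E = |Q_enc|/(4πε₀r²) = (8.718e-7)/(4π·8.85×10^-12·(0.0219)²) = 1.63×10^7 N/C.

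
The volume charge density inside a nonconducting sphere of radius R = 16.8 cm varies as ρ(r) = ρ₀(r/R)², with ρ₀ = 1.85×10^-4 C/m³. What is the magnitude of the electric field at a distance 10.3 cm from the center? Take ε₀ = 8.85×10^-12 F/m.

E = 1.62×10^5 N/C

Symmetry ⇒ E = E(r) r̂. Gaussian sphere of radius r = 10.3 cm (r < R).
Q_enc = ∫₀^r ρ(r')·4πr'² dr' = (4πρ₀/R²) ∫₀^r r'^4 dr' = 4πρ₀ r^5/(5·R²) = 1.91×10^-7 C.
By Gauss's law, ∮E·dA = E·4πr² = Q_enc/ε₀.
E = |Q_enc|/(4πε₀r²) = (1.91×10^-7)/(4π·8.85×10^-12·(0.103)²) = 1.62×10^5 N/C.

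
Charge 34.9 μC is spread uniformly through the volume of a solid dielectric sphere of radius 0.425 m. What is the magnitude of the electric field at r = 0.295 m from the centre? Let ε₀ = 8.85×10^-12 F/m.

By spherical symmetry E is radial; choose a Gaussian sphere of radius r = 0.295 m (r < R).
Only the charge within r is enclosed: Q_enc = Q·(r/R)³ = (34.9 μC)·(0.295 m/0.425 m)³ = 1.167e-5 C.
Gauss's law: E·4πr² = Q_enc/ε₀.
E = |Q_enc|/(4πε₀r²) = (1.167×10^-5)/(4π·8.85×10^-12·(0.295)²) = 1.21e6 N/C.

E = 1.21×10^6 N/C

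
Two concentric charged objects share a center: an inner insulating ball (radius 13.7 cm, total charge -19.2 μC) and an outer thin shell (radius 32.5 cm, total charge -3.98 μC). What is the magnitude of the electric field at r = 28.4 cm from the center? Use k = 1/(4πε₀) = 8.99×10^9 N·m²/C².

|E| = 2.14e6 N/C

By spherical symmetry E is radial; choose a Gaussian sphere of radius r = 28.4 cm (between the bodies, 13.7 cm < r < 32.5 cm).
Only the inner charge is enclosed; the outer shell contributes nothing inside itself. Q_enc = -19.2 μC = -1.92×10^-5 C.
Applying ∮E·dA = Q_enc/ε₀ with Φ = E(4πr²):
E = k|Q_enc|/r² = (8.99×10^9)(1.92e-5)/(0.284)² = 2.14×10^6 N/C.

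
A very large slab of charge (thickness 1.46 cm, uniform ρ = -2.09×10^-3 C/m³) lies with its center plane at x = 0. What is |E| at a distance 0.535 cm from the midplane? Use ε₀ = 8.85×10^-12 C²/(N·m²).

E = 1.26×10^6 V/m

By symmetry E is perpendicular to the slab. A Gaussian pillbox from −0.535 cm to +0.535 cm (face area A) lies entirely within the slab.
Q_enc = ρ·(2x)·A and flux = 2EA, so 2EA = 2ρxA/ε₀ ⇒ E = |ρ|x/ε₀.
E = (2.09×10^-3)(0.00535)/(8.85×10^-12) = 1.26e6 N/C.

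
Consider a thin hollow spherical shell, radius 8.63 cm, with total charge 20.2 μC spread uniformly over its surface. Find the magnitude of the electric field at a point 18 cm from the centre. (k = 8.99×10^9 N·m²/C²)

By spherical symmetry E is radial; choose a Gaussian sphere of radius r = 18 cm (r > 8.63 cm).
The entire shell is enclosed: Q_enc = 2.02×10^-5 C.
Since E is radial and uniform over the Gaussian sphere, Φ = E·4πr² = Q_enc/ε₀.
E = k|Q_enc|/r² = (8.99×10^9)(2.02×10^-5)/(0.18)² = 5.60×10^6 N/C.

|E| ≈ 5.60×10^6 N/C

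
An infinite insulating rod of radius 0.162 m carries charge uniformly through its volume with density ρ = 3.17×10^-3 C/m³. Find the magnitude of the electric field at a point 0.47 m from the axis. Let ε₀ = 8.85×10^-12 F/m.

Take a coaxial cylindrical Gaussian surface of radius r = 0.47 m and length L (r > 0.162 m, full cross-section enclosed).
λ_enc = ρ·πR² = (3.17×10^-3)π(0.162)² = 2.614e-4 C/m.
Since E is radial and uniform over the curved surface, Φ = E·2πrL = Q_enc/ε₀ = λ_enc L/ε₀.
E = |λ_enc|/(2πε₀r) = (2.614e-4)/(2π·8.85×10^-12·0.47) = 1.00×10^7 N/C.

1.00×10^7 N/C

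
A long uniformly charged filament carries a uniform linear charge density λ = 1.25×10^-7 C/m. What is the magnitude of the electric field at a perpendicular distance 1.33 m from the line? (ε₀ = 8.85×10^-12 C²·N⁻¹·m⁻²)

Take a coaxial cylindrical Gaussian surface of radius r = 1.33 m and length L.
Q_enc = λL, so λ_enc = 1.25×10^-7 C/m.
Gauss's law: E·2πrL = λ_enc L/ε₀.
E = |λ_enc|/(2πε₀r) = (1.25×10^-7)/(2π·8.85×10^-12·1.33) = 1.69e3 N/C.

|E| = 1.69×10^3 V/m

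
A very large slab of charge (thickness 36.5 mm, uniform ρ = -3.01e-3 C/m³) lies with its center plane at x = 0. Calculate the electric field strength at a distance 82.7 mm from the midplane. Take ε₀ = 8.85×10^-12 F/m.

The point |x| = 82.7 mm lies outside the slab (half-thickness 0.01825 m). A symmetric pillbox spanning the full slab encloses Q_enc = ρ·d·A.
Flux = 2EA ⇒ E = |ρ|d/(2ε₀), independent of distance outside.
E = (3.01×10^-3)(0.0365)/(2·8.85×10^-12) = 6.21×10^6 N/C.

E ≈ 6.21×10^6 N/C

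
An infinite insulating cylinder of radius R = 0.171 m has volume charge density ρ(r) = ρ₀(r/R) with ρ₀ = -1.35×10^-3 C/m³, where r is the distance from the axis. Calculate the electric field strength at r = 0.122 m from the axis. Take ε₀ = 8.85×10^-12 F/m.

By cylindrical symmetry E is radial; use a coaxial Gaussian cylinder of radius 0.122 m and length L (r < R).
Integrating ρ over the cross-section to radius r: λ_enc = (2πρ₀/R) ∫₀^r r'^2 dr' = 2πρ₀ r^3/(3·R) = -3.002×10^-5 C/m.
Applying ∮E·dA = Q_enc/ε₀ with the end caps contributing no flux:
E = |λ_enc|/(2πε₀r) = (3.002×10^-5)/(2π·8.85×10^-12·0.122) = 4.43×10^6 N/C.

|E| = 4.43×10^6 V/m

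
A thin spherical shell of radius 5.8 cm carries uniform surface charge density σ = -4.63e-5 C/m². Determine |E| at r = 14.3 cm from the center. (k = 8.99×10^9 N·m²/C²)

|E| ≈ 8.60×10^5 V/m

Use a concentric Gaussian sphere at r = 14.3 cm (r > 5.8 cm).
The entire shell is enclosed: Q_enc = σ·4πR² = (-4.63e-5)·4π·(0.058)² = -1.957×10^-6 C.
Since E is radial and uniform over the Gaussian sphere, Φ = E·4πr² = Q_enc/ε₀.
E = k|Q_enc|/r² = (8.99×10^9)(1.957×10^-6)/(0.143)² = 8.60e5 N/C.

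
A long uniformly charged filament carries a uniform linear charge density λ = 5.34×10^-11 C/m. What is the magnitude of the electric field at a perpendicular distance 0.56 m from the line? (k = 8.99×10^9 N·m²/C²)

|E| ≈ 1.71 V/m

By cylindrical symmetry E is radial; use a coaxial Gaussian cylinder of radius 0.56 m and length L.
Q_enc = λL, so λ_enc = 5.34e-11 C/m.
Gauss's law: E·2πrL = λ_enc L/ε₀.
E = 2k|λ_enc|/r = 2(8.99×10^9)(5.34×10^-11)/(0.56) = 1.71 N/C.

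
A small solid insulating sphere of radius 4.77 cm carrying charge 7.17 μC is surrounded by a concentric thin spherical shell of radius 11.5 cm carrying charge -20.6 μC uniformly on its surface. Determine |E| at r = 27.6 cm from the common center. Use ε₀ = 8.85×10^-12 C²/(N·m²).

|E| ≈ 1.59×10^6 N/C

Use a concentric Gaussian sphere at r = 27.6 cm (r > 11.5 cm, enclosing both).
Q_enc = (7.17 μC) + (-20.6 μC) = -1.343×10^-5 C.
Applying ∮E·dA = Q_enc/ε₀ with Φ = E(4πr²):
E = |Q_enc|/(4πε₀r²) = (1.343×10^-5)/(4π·8.85×10^-12·(0.276)²) = 1.59e6 N/C.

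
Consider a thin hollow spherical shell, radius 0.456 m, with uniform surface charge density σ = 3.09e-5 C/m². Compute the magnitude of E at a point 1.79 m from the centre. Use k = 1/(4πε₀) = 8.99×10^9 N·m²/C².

2.27e5 N/C

By spherical symmetry E is radial; choose a Gaussian sphere of radius r = 1.79 m (r > 0.456 m).
The entire shell is enclosed: Q_enc = σ·4πR² = (3.09×10^-5)·4π·(0.456)² = 8.074×10^-5 C.
Since E is radial and uniform over the Gaussian sphere, Φ = E·4πr² = Q_enc/ε₀.
E = k|Q_enc|/r² = (8.99×10^9)(8.074×10^-5)/(1.79)² = 2.27×10^5 N/C.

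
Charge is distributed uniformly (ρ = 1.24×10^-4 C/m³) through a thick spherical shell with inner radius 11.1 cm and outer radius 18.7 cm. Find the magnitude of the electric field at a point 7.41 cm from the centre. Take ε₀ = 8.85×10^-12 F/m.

Take a concentric spherical Gaussian surface of radius r = 7.41 cm (r < 11.1 cm, inside the empty cavity).
No charge is enclosed, so by Gauss's law E·4πr² = 0 ⇒ E = 0.

|E| = 0 N/C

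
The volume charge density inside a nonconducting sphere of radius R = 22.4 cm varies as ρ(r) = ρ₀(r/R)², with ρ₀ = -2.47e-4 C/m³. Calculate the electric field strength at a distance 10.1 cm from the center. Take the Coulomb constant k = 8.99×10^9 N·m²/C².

Use a concentric Gaussian sphere at r = 10.1 cm (r < R).
Integrate the density: Q_enc = 4π ∫₀^r ρ₀(r'/R)^2 r'² dr' = 4πρ₀ r^5/(5·R²) = -1.30e-7 C.
By Gauss's law, ∮E·dA = E·4πr² = Q_enc/ε₀.
E = k|Q_enc|/r² = (8.99×10^9)(1.30×10^-7)/(0.101)² = 1.15×10^5 N/C.

|E| = 1.15×10^5 V/m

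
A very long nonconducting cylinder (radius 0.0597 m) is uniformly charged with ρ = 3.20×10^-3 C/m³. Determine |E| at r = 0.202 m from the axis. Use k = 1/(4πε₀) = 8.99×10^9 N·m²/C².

|E| ≈ 3.19×10^6 N/C

By cylindrical symmetry E is radial; use a coaxial Gaussian cylinder of radius 0.202 m and length L (r > 0.0597 m, full cross-section enclosed).
λ_enc = ρ·πR² = (3.20×10^-3)π(0.0597)² = 3.583e-5 C/m.
Gauss's law: E·2πrL = λ_enc L/ε₀.
E = 2k|λ_enc|/r = 2(8.99×10^9)(3.583e-5)/(0.202) = 3.19×10^6 N/C.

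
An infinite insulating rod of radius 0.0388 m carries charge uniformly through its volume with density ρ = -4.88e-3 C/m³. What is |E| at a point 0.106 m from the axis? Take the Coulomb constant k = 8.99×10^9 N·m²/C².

3.91×10^6 N/C

By cylindrical symmetry E is radial; use a coaxial Gaussian cylinder of radius 0.106 m and length L (r > 0.0388 m, full cross-section enclosed).
λ_enc = ρ·πR² = (-4.88×10^-3)π(0.0388)² = -2.308e-5 C/m.
Applying ∮E·dA = Q_enc/ε₀ with the end caps contributing no flux:
E = 2k|λ_enc|/r = 2(8.99×10^9)(2.308e-5)/(0.106) = 3.91e6 N/C.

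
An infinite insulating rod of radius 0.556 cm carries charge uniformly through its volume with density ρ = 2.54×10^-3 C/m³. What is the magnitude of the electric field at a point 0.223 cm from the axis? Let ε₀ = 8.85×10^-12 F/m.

E = 3.20e5 N/C

Take a coaxial cylindrical Gaussian surface of radius r = 0.223 cm and length L (r < R).
Enclosed charge per unit length: λ_enc = ρ·πr² = (2.54e-3)π(0.00223)² = 3.968×10^-8 C/m.
Applying ∮E·dA = Q_enc/ε₀ with the end caps contributing no flux:
E = |λ_enc|/(2πε₀r) = (3.968×10^-8)/(2π·8.85×10^-12·0.00223) = 3.20e5 N/C.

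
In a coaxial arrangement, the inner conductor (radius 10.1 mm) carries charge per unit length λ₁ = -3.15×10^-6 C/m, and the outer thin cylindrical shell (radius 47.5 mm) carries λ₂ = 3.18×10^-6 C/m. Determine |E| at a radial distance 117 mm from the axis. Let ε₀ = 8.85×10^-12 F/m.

|E| ≈ 4.61×10^3 N/C

Choose a coaxial cylinder of radius r = 117 mm (arbitrary length L) as the Gaussian surface (r > 47.5 mm, enclosing both).
λ_enc = λ₁ + λ₂ = (-3.15×10^-6) + (3.18e-6) = 3.00e-8 C/m.
Gauss's law: E·2πrL = λ_enc L/ε₀.
E = |λ_enc|/(2πε₀r) = (3.00×10^-8)/(2π·8.85×10^-12·0.117) = 4.61e3 N/C.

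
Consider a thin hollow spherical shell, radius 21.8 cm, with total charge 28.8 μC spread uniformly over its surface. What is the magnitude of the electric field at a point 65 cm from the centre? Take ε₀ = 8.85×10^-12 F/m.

By spherical symmetry E is radial; choose a Gaussian sphere of radius r = 65 cm (r > 21.8 cm).
The entire shell is enclosed: Q_enc = 2.88×10^-5 C.
Since E is radial and uniform over the Gaussian sphere, Φ = E·4πr² = Q_enc/ε₀.
E = |Q_enc|/(4πε₀r²) = (2.88×10^-5)/(4π·8.85×10^-12·(0.65)²) = 6.13×10^5 N/C.

E ≈ 6.13e5 N/C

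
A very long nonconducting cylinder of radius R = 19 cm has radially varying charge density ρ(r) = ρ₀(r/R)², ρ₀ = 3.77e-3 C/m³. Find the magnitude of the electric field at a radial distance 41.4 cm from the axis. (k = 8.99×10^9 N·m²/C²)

9.28×10^6 N/C

Choose a coaxial cylinder of radius r = 41.4 cm (arbitrary length L) as the Gaussian surface (r > R, full charge per length enclosed).
λ_enc = 2π ∫₀^R ρ₀(r'/R)^2 r' dr' = 2πρ₀R²/4 = 2.138×10^-4 C/m.
Gauss's law: E·2πrL = λ_enc L/ε₀.
E = 2k|λ_enc|/r = 2(8.99×10^9)(2.138e-4)/(0.414) = 9.28e6 N/C.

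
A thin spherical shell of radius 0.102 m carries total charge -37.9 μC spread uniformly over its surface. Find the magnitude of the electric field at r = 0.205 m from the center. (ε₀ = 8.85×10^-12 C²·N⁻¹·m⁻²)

8.11e6 N/C

By spherical symmetry E is radial; choose a Gaussian sphere of radius r = 0.205 m (r > 0.102 m).
The entire shell is enclosed: Q_enc = -3.79×10^-5 C.
Since E is radial and uniform over the Gaussian sphere, Φ = E·4πr² = Q_enc/ε₀.
E = |Q_enc|/(4πε₀r²) = (3.79×10^-5)/(4π·8.85×10^-12·(0.205)²) = 8.11e6 N/C.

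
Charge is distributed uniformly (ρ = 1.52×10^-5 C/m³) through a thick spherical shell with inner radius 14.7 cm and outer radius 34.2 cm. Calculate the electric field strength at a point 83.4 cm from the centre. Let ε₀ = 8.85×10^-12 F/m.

Use a concentric Gaussian sphere at r = 83.4 cm (r > 34.2 cm, enclosing the whole shell).
Q_enc = ρ·(4π/3)(b³ − a³) = (1.52×10^-5)·(4π/3)·((0.342)³ − (0.147)³) = 2.345×10^-6 C.
By Gauss's law, ∮E·dA = E·4πr² = Q_enc/ε₀.
E = |Q_enc|/(4πε₀r²) = (2.345×10^-6)/(4π·8.85×10^-12·(0.834)²) = 3.03×10^4 N/C.

|E| ≈ 3.03e4 V/m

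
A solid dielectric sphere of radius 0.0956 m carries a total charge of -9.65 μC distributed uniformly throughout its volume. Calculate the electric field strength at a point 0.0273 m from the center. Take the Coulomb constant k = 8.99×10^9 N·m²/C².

Use a concentric Gaussian sphere at r = 0.0273 m (r < R).
Only the charge within r is enclosed: Q_enc = Q·(r/R)³ = (-9.65 μC)·(0.0273 m/0.0956 m)³ = -2.247e-7 C.
Gauss's law: E·4πr² = Q_enc/ε₀.
E = k|Q_enc|/r² = (8.99×10^9)(2.247×10^-7)/(0.0273)² = 2.71×10^6 N/C.

|E| = 2.71e6 N/C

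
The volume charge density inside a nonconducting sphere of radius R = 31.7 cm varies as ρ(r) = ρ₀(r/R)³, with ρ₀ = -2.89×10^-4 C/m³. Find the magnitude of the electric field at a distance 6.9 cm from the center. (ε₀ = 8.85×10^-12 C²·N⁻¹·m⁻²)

E ≈ 3.87×10^3 N/C

Use a concentric Gaussian sphere at r = 6.9 cm (r < R).
Integrate the density: Q_enc = 4π ∫₀^r ρ₀(r'/R)^3 r'² dr' = 4πρ₀ r^6/(6·R³) = -2.051×10^-9 C.
Applying ∮E·dA = Q_enc/ε₀ with Φ = E(4πr²):
E = |Q_enc|/(4πε₀r²) = (2.051e-9)/(4π·8.85×10^-12·(0.069)²) = 3.87e3 N/C.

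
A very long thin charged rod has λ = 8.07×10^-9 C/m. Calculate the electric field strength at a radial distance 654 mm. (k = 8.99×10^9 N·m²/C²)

|E| ≈ 222 V/m

By cylindrical symmetry E is radial; use a coaxial Gaussian cylinder of radius 654 mm and length L.
Q_enc = λL, so λ_enc = 8.07×10^-9 C/m.
Gauss's law: E·2πrL = λ_enc L/ε₀.
E = 2k|λ_enc|/r = 2(8.99×10^9)(8.07×10^-9)/(0.654) = 222 N/C.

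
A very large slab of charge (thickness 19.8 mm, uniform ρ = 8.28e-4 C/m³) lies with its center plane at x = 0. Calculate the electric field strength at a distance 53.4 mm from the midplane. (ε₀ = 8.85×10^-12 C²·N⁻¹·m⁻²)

The point |x| = 53.4 mm lies outside the slab (half-thickness 0.0099 m). A symmetric pillbox spanning the full slab encloses Q_enc = ρ·d·A.
Flux = 2EA ⇒ E = |ρ|d/(2ε₀), independent of distance outside.
E = (8.28×10^-4)(0.0198)/(2·8.85×10^-12) = 9.26×10^5 N/C.

9.26e5 V/m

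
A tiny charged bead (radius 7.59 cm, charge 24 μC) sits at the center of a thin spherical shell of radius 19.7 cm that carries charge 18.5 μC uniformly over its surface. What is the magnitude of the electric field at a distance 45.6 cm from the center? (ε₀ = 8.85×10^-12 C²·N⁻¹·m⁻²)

Take a concentric spherical Gaussian surface of radius r = 45.6 cm (r > 19.7 cm, enclosing both).
Q_enc = (24 μC) + (18.5 μC) = 4.25×10^-5 C.
Gauss's law: E·4πr² = Q_enc/ε₀.
E = |Q_enc|/(4πε₀r²) = (4.25e-5)/(4π·8.85×10^-12·(0.456)²) = 1.84×10^6 N/C.

|E| ≈ 1.84×10^6 V/m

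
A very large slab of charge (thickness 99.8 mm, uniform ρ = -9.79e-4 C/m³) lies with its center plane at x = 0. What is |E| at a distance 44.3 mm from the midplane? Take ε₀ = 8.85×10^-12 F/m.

By symmetry E is perpendicular to the slab. A Gaussian pillbox from −44.3 mm to +44.3 mm (face area A) lies entirely within the slab.
Q_enc = ρ·(2x)·A and flux = 2EA, so 2EA = 2ρxA/ε₀ ⇒ E = |ρ|x/ε₀.
E = (9.79×10^-4)(0.0443)/(8.85×10^-12) = 4.90×10^6 N/C.

E = 4.90×10^6 N/C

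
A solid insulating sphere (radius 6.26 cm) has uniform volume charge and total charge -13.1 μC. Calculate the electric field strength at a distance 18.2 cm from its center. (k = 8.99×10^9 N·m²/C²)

By spherical symmetry E is radial; choose a Gaussian sphere of radius r = 18.2 cm (r > R, so the entire charge is enclosed).
Q_enc = -13.1 μC = -1.31×10^-5 C.
By Gauss's law, ∮E·dA = E·4πr² = Q_enc/ε₀.
E = k|Q_enc|/r² = (8.99×10^9)(1.31e-5)/(0.182)² = 3.56×10^6 N/C.

|E| = 3.56×10^6 N/C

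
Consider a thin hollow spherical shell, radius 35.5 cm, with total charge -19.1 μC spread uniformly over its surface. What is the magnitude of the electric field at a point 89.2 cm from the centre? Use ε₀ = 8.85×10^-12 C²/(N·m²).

2.16×10^5 V/m

Take a concentric spherical Gaussian surface of radius r = 89.2 cm (r > 35.5 cm).
The entire shell is enclosed: Q_enc = -1.91×10^-5 C.
Gauss's law: E·4πr² = Q_enc/ε₀.
E = |Q_enc|/(4πε₀r²) = (1.91×10^-5)/(4π·8.85×10^-12·(0.892)²) = 2.16×10^5 N/C.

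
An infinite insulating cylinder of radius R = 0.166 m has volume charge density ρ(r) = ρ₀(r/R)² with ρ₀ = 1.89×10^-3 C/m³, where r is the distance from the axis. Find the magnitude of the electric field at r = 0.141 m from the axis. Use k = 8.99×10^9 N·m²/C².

By cylindrical symmetry E is radial; use a coaxial Gaussian cylinder of radius 0.141 m and length L (r < R).
Integrating ρ over the cross-section to radius r: λ_enc = (2πρ₀/R²) ∫₀^r r'^3 dr' = 2πρ₀ r^4/(4·R²) = 4.258e-5 C/m.
By Gauss's law (flux through the curved wall only), E·2πrL = λ_enc L/ε₀.
E = 2k|λ_enc|/r = 2(8.99×10^9)(4.258×10^-5)/(0.141) = 5.43×10^6 N/C.

E = 5.43e6 N/C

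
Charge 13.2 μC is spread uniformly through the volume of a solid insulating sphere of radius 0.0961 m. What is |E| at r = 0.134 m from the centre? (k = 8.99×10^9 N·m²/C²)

Take a concentric spherical Gaussian surface of radius r = 0.134 m (r > R, so the entire charge is enclosed).
Q_enc = 13.2 μC = 1.32×10^-5 C.
By Gauss's law, ∮E·dA = E·4πr² = Q_enc/ε₀.
E = k|Q_enc|/r² = (8.99×10^9)(1.32×10^-5)/(0.134)² = 6.61×10^6 N/C.

E = 6.61×10^6 N/C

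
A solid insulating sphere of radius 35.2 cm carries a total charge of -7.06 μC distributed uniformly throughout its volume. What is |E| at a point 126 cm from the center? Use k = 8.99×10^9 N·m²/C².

By spherical symmetry E is radial; choose a Gaussian sphere of radius r = 126 cm (r > R, so the entire charge is enclosed).
Q_enc = -7.06 μC = -7.06×10^-6 C.
Gauss's law: E·4πr² = Q_enc/ε₀.
E = k|Q_enc|/r² = (8.99×10^9)(7.06e-6)/(1.26)² = 4.00×10^4 N/C.

|E| ≈ 4.00e4 V/m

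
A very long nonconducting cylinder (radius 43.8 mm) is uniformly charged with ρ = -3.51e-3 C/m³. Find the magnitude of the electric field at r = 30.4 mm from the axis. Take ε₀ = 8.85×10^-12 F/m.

6.03e6 N/C

By cylindrical symmetry E is radial; use a coaxial Gaussian cylinder of radius 30.4 mm and length L (r < R).
Charge inside radius r per length L is ρ·πr²·L, so λ_enc = ρπr² = -1.019×10^-5 C/m.
By Gauss's law (flux through the curved wall only), E·2πrL = λ_enc L/ε₀.
E = |λ_enc|/(2πε₀r) = (1.019×10^-5)/(2π·8.85×10^-12·0.0304) = 6.03×10^6 N/C.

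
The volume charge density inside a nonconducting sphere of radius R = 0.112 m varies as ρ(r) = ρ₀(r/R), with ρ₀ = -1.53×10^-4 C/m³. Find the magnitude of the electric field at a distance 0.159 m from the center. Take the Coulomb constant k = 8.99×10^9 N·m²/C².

2.40e5 V/m

Use a concentric Gaussian sphere at r = 0.159 m (r > R, all charge enclosed).
Q_enc = 4π ∫₀^R ρ₀(r'/R)^1 r'² dr' = 4πρ₀R³/4 = -6.753×10^-7 C.
Gauss's law: E·4πr² = Q_enc/ε₀.
E = k|Q_enc|/r² = (8.99×10^9)(6.753×10^-7)/(0.159)² = 2.40e5 N/C.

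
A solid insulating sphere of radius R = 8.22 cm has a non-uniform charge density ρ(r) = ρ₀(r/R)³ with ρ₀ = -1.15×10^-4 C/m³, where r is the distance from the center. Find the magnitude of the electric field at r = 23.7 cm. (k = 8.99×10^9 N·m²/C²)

Use a concentric Gaussian sphere at r = 23.7 cm (r > R, all charge enclosed).
Q_enc = 4π ∫₀^R ρ₀(r'/R)^3 r'² dr' = 4πρ₀R³/6 = -1.338×10^-7 C.
Gauss's law: E·4πr² = Q_enc/ε₀.
E = k|Q_enc|/r² = (8.99×10^9)(1.338e-7)/(0.237)² = 2.14×10^4 N/C.

E ≈ 2.14×10^4 V/m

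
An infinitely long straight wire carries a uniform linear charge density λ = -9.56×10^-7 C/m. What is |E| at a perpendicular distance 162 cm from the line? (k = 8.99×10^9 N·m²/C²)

E ≈ 1.06e4 V/m

Take a coaxial cylindrical Gaussian surface of radius r = 162 cm and length L.
Q_enc = λL, so λ_enc = -9.56e-7 C/m.
By Gauss's law (flux through the curved wall only), E·2πrL = λ_enc L/ε₀.
E = 2k|λ_enc|/r = 2(8.99×10^9)(9.56e-7)/(1.62) = 1.06×10^4 N/C.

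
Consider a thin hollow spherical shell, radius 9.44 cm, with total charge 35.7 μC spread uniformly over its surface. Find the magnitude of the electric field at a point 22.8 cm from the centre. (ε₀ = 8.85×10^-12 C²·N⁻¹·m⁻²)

|E| ≈ 6.18×10^6 N/C

Use a concentric Gaussian sphere at r = 22.8 cm (r > 9.44 cm).
The entire shell is enclosed: Q_enc = 3.57×10^-5 C.
Gauss's law: E·4πr² = Q_enc/ε₀.
E = |Q_enc|/(4πε₀r²) = (3.57×10^-5)/(4π·8.85×10^-12·(0.228)²) = 6.18e6 N/C.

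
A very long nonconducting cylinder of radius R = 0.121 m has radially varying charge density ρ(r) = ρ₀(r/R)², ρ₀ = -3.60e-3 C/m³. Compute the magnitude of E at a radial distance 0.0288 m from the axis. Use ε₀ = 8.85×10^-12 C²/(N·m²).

Choose a coaxial cylinder of radius r = 0.0288 m (arbitrary length L) as the Gaussian surface (r < R).
λ_enc = ∫₀^r ρ(r')·2πr' dr' = (2πρ₀/R²)·r^4/4 = -2.657×10^-7 C/m.
Since E is radial and uniform over the curved surface, Φ = E·2πrL = Q_enc/ε₀ = λ_enc L/ε₀.
E = |λ_enc|/(2πε₀r) = (2.657e-7)/(2π·8.85×10^-12·0.0288) = 1.66e5 N/C.

E ≈ 1.66e5 N/C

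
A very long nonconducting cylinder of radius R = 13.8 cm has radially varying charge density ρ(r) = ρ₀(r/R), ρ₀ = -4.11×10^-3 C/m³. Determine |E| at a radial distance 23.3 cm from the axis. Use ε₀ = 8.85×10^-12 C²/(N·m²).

1.27×10^7 N/C

Coaxial Gaussian cylinder, radius r = 23.3 cm, length L (r > R, full charge per length enclosed).
λ_enc = 2π ∫₀^R ρ₀(r'/R)^1 r' dr' = 2πρ₀R²/3 = -1.639×10^-4 C/m.
Applying ∮E·dA = Q_enc/ε₀ with the end caps contributing no flux:
E = |λ_enc|/(2πε₀r) = (1.639e-4)/(2π·8.85×10^-12·0.233) = 1.27e7 N/C.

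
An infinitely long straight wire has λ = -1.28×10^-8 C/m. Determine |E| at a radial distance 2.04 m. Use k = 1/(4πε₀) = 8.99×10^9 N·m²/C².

By cylindrical symmetry E is radial; use a coaxial Gaussian cylinder of radius 2.04 m and length L.
Q_enc = λL, so λ_enc = -1.28×10^-8 C/m.
Since E is radial and uniform over the curved surface, Φ = E·2πrL = Q_enc/ε₀ = λ_enc L/ε₀.
E = 2k|λ_enc|/r = 2(8.99×10^9)(1.28×10^-8)/(2.04) = 113 N/C.

E ≈ 113 N/C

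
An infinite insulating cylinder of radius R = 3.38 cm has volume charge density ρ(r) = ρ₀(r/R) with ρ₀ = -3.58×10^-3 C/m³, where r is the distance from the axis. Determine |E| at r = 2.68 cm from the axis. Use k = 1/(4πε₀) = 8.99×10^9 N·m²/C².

2.86×10^6 N/C

Take a coaxial cylindrical Gaussian surface of radius r = 2.68 cm and length L (r < R).
Integrating ρ over the cross-section to radius r: λ_enc = (2πρ₀/R) ∫₀^r r'^2 dr' = 2πρ₀ r^3/(3·R) = -4.27×10^-6 C/m.
Applying ∮E·dA = Q_enc/ε₀ with the end caps contributing no flux:
E = 2k|λ_enc|/r = 2(8.99×10^9)(4.27×10^-6)/(0.0268) = 2.86×10^6 N/C.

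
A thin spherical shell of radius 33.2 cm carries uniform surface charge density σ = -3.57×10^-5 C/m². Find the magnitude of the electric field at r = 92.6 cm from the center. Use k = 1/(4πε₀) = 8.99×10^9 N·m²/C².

By spherical symmetry E is radial; choose a Gaussian sphere of radius r = 92.6 cm (r > 33.2 cm).
The entire shell is enclosed: Q_enc = σ·4πR² = (-3.57×10^-5)·4π·(0.332)² = -4.945×10^-5 C.
Since E is radial and uniform over the Gaussian sphere, Φ = E·4πr² = Q_enc/ε₀.
E = k|Q_enc|/r² = (8.99×10^9)(4.945×10^-5)/(0.926)² = 5.18×10^5 N/C.

5.18×10^5 V/m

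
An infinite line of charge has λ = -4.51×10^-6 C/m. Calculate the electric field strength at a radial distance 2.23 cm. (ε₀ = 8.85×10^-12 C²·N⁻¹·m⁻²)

E = 3.64×10^6 N/C

By cylindrical symmetry E is radial; use a coaxial Gaussian cylinder of radius 2.23 cm and length L.
Q_enc = λL, so λ_enc = -4.51e-6 C/m.
Applying ∮E·dA = Q_enc/ε₀ with the end caps contributing no flux:
E = |λ_enc|/(2πε₀r) = (4.51×10^-6)/(2π·8.85×10^-12·0.0223) = 3.64×10^6 N/C.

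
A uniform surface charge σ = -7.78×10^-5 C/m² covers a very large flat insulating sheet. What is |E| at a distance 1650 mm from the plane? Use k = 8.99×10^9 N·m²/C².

E = 4.39e6 N/C

By planar symmetry E is perpendicular to the sheet and uniform; use a Gaussian pillbox with flat faces of area A on each side of the sheet.
Only the two end caps contribute flux: Φ = 2EA. With Q_enc = σA, Gauss's law gives E = |σ|/(2ε₀).
E = 2πk|σ| = 2π(8.99×10^9)(7.78e-5) = 4.39×10^6 N/C.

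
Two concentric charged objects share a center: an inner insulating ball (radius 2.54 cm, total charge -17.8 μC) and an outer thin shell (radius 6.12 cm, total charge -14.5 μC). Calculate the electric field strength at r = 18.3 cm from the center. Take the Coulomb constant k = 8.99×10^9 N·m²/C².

By spherical symmetry E is radial; choose a Gaussian sphere of radius r = 18.3 cm (r > 6.12 cm, enclosing both).
Q_enc = (-17.8 μC) + (-14.5 μC) = -3.23×10^-5 C.
Since E is radial and uniform over the Gaussian sphere, Φ = E·4πr² = Q_enc/ε₀.
E = k|Q_enc|/r² = (8.99×10^9)(3.23e-5)/(0.183)² = 8.67×10^6 N/C.

|E| ≈ 8.67×10^6 N/C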